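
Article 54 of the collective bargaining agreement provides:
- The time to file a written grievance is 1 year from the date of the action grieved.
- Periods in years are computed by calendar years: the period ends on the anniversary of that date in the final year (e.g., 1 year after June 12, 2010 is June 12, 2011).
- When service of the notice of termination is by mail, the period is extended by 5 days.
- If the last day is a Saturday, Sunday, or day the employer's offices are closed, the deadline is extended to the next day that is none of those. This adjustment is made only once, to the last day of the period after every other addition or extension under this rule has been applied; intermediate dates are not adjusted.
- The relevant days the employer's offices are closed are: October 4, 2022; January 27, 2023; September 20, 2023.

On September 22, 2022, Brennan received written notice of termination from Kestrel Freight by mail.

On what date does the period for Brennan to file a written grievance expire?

1 year after September 22, 2022 is September 22, 2023.
Service was by mail, adding 5 days: September 22, 2023 + 5 days = September 27, 2023.
September 27, 2023 is a Wednesday and not a day the employer's offices are closed, so no extension applies.

September 27, 2023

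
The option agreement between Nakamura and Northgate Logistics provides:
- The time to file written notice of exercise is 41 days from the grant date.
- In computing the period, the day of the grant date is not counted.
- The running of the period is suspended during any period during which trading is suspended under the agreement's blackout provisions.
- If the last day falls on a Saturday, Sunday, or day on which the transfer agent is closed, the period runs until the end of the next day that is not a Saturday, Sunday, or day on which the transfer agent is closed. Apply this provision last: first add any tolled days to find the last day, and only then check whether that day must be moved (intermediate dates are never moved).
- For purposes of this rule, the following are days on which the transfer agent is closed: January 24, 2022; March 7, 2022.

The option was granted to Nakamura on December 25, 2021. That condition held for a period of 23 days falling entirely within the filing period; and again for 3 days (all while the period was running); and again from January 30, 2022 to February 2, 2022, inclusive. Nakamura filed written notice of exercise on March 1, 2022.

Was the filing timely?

41 days after December 25, 2021 is February 4, 2022.
Tolling adds 23 days: February 4, 2022 + 23 days = February 27, 2022.
Tolling adds 3 days: February 27, 2022 + 3 days = March 2, 2022.
From January 30, 2022 through February 2, 2022 inclusive is 4 days; tolling adds 4 days: March 2, 2022 + 4 days = March 6, 2022.
March 6, 2022 is Sunday; March 7, 2022 is a listed holiday. The next qualifying day is March 8, 2022.
The deadline is March 8, 2022; the filing on March 1, 2022 is on or before that date.

Yes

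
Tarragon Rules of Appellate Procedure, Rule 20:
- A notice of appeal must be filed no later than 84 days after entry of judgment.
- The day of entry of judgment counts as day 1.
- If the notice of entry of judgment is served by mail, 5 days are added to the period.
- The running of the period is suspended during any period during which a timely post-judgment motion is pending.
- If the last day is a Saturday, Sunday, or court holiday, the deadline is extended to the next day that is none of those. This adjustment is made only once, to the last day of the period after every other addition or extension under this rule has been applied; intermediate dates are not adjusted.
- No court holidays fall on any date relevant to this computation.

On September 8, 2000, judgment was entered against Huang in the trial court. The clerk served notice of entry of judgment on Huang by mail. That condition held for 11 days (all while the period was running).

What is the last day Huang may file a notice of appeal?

Counting September 8, 2000 as day 1, day 84 is November 30, 2000.
Service was by mail, adding 5 days: November 30, 2000 + 5 days = December 5, 2000.
Tolling adds 11 days: December 5, 2000 + 11 days = December 16, 2000.
December 16, 2000 is Saturday; December 17, 2000 is Sunday. The next qualifying day is December 18, 2000.

December 18, 2000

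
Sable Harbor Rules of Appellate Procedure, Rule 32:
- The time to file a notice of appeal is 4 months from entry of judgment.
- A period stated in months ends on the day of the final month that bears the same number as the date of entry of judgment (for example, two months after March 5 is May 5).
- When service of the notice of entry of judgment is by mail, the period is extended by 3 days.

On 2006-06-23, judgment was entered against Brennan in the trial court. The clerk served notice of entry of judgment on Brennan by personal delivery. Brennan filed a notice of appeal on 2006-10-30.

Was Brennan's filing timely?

4 months after 2006-06-23 is October 23, 2006.
Service was not by mail, so no mail extension applies.
The deadline is October 23, 2006; the filing on October 30, 2006 is after that date.

No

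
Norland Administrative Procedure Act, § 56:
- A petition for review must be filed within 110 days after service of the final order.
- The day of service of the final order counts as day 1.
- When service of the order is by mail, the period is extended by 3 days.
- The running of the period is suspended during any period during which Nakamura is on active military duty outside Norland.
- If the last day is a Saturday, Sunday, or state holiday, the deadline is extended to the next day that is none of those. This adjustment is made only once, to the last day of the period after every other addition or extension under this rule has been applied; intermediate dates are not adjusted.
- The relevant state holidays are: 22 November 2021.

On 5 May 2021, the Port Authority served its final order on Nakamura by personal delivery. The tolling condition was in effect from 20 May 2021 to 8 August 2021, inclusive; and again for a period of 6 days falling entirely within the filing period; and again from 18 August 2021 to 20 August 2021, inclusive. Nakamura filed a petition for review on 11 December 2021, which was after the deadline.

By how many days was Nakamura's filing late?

Counting 5 May 2021 as day 1, day 110 is August 22, 2021.
Service was not by mail, so no mail extension applies.
From May 20, 2021 through August 8, 2021 inclusive is 81 days; tolling adds 81 days: August 22, 2021 + 81 days = November 11, 2021.
Tolling adds 6 days: November 11, 2021 + 6 days = November 17, 2021.
From August 18, 2021 through August 20, 2021 inclusive is 3 days; tolling adds 3 days: November 17, 2021 + 3 days = November 20, 2021.
November 20, 2021 is Saturday; November 21, 2021 is Sunday; November 22, 2021 is a listed holiday. The next qualifying day is November 23, 2021.
The deadline is November 23, 2021; from November 23, 2021 to December 11, 2021 is 18 days.

18 days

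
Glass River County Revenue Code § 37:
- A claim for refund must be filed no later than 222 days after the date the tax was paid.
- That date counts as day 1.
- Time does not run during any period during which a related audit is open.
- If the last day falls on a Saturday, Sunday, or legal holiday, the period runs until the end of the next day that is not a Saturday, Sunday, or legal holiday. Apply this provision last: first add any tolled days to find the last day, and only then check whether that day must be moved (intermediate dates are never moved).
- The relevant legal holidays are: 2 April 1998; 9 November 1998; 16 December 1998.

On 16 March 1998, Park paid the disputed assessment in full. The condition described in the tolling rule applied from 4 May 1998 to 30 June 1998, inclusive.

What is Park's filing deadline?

December 21, 1998

Counting 16 March 1998 as day 1, day 222 is October 23, 1998.
From May 4, 1998 through June 30, 1998 inclusive is 58 days; tolling adds 58 days: October 23, 1998 + 58 days = December 20, 1998.
December 20, 1998 is Sunday. The next qualifying day is December 21, 1998.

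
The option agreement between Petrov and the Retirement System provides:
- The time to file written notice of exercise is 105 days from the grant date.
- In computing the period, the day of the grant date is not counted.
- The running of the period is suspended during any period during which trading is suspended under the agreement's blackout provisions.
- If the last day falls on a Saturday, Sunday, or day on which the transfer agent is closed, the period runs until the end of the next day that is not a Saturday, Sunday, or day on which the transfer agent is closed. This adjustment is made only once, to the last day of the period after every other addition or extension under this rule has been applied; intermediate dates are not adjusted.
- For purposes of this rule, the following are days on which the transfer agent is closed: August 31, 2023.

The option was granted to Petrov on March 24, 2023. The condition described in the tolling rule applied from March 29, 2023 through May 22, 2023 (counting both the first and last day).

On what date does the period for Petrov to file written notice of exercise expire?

105 days after March 24, 2023 is July 7, 2023.
From March 29, 2023 through May 22, 2023 inclusive is 55 days; tolling adds 55 days: July 7, 2023 + 55 days = August 31, 2023.
August 31, 2023 is a listed holiday. The next qualifying day is September 1, 2023.

September 1, 2023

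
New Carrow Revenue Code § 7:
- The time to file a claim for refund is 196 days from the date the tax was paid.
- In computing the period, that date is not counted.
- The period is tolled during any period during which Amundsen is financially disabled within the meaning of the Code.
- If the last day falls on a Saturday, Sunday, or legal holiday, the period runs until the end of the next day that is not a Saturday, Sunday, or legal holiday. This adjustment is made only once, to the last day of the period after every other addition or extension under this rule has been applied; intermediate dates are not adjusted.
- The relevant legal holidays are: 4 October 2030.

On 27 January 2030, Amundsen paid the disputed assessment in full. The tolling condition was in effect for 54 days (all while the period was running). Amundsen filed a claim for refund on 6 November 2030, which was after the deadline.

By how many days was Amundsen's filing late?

30 days

196 days after 27 January 2030 is August 11, 2030.
Tolling adds 54 days: August 11, 2030 + 54 days = October 4, 2030.
October 4, 2030 is a listed holiday; October 5, 2030 is Saturday; October 6, 2030 is Sunday. The next qualifying day is October 7, 2030.
The deadline is October 7, 2030; from October 7, 2030 to November 6, 2030 is 30 days.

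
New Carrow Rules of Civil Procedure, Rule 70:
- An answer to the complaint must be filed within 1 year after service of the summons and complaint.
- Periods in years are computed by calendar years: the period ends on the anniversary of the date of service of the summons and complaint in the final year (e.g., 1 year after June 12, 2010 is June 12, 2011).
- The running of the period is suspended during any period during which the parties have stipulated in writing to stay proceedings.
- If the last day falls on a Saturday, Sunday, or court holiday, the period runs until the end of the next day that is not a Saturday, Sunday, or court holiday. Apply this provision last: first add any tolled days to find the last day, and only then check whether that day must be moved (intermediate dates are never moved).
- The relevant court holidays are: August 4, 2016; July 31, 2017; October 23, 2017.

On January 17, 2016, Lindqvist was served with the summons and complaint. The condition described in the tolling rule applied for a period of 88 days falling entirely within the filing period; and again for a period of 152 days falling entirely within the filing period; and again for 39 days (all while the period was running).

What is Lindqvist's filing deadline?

October 24, 2017

1 year after January 17, 2016 is January 17, 2017.
Tolling adds 88 days: January 17, 2017 + 88 days = April 15, 2017.
Tolling adds 152 days: April 15, 2017 + 152 days = September 14, 2017.
Tolling adds 39 days: September 14, 2017 + 39 days = October 23, 2017.
October 23, 2017 is a listed holiday. The next qualifying day is October 24, 2017.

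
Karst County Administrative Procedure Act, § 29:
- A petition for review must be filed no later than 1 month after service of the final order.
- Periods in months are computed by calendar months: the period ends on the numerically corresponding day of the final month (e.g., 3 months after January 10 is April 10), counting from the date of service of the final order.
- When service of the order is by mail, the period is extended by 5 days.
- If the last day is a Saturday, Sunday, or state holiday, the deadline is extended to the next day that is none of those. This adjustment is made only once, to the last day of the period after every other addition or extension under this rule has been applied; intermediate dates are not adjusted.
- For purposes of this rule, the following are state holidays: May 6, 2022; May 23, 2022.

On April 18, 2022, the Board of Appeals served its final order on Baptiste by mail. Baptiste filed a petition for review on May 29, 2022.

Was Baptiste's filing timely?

1 month after April 18, 2022 is May 18, 2022.
Service was by mail, adding 5 days: May 18, 2022 + 5 days = May 23, 2022.
May 23, 2022 is a listed holiday. The next qualifying day is May 24, 2022.
The deadline is May 24, 2022; the filing on May 29, 2022 is after that date.

No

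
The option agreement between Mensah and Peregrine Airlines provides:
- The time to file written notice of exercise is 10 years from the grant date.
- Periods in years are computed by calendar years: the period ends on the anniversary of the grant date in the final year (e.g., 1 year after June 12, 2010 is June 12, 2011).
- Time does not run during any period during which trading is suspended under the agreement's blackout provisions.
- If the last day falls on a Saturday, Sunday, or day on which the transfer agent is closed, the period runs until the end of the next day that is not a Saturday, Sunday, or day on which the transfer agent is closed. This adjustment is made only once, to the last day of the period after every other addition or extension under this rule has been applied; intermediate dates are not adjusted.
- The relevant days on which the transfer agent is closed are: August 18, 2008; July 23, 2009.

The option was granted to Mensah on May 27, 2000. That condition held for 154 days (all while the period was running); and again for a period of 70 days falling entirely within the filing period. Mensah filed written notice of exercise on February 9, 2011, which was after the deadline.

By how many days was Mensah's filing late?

10 years after May 27, 2000 is May 27, 2010.
Tolling adds 154 days: May 27, 2010 + 154 days = October 28, 2010.
Tolling adds 70 days: October 28, 2010 + 70 days = January 6, 2011.
January 6, 2011 is a Thursday and not a day on which the transfer agent is closed, so no extension applies.
The deadline is January 6, 2011; from January 6, 2011 to February 9, 2011 is 34 days.

34 days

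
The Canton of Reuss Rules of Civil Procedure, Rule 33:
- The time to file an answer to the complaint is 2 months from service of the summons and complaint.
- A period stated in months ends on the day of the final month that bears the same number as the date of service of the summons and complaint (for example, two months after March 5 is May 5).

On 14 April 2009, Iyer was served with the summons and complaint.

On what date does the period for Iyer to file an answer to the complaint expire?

June 14, 2009

2 months after 14 April 2009 is June 14, 2009.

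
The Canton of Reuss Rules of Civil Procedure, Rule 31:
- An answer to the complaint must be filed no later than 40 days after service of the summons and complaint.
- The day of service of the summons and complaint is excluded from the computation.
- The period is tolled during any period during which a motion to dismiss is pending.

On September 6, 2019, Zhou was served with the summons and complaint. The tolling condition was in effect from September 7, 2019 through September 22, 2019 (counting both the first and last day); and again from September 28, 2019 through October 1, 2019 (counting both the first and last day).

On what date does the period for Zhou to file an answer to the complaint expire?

40 days after September 6, 2019 is October 16, 2019.
From September 7, 2019 through September 22, 2019 inclusive is 16 days; tolling adds 16 days: October 16, 2019 + 16 days = November 1, 2019.
From September 28, 2019 through October 1, 2019 inclusive is 4 days; tolling adds 4 days: November 1, 2019 + 4 days = November 5, 2019.

November 5, 2019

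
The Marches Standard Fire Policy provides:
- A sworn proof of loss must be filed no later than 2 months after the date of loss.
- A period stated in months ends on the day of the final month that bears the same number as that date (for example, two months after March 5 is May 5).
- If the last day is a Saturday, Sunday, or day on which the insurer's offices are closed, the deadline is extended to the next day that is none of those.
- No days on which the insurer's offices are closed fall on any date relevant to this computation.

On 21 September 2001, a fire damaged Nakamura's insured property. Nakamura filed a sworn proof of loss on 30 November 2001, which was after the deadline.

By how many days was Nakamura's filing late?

9 days

2 months after 21 September 2001 is November 21, 2001.
November 21, 2001 is a Wednesday and not a day on which the insurer's offices are closed, so no extension applies.
The deadline is November 21, 2001; from November 21, 2001 to November 30, 2001 is 9 days.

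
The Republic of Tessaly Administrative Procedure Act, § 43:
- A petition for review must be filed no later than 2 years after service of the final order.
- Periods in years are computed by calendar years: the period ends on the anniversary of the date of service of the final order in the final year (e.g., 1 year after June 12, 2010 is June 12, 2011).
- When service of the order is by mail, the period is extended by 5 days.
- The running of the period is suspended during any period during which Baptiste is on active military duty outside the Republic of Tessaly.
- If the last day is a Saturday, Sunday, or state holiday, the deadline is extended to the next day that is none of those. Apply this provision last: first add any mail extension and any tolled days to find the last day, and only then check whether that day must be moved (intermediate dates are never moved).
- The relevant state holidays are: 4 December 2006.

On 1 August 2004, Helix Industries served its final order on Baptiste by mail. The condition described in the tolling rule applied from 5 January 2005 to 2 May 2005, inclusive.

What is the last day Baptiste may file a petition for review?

December 5, 2006

2 years after 1 August 2004 is August 1, 2006.
Service was by mail, adding 5 days: August 1, 2006 + 5 days = August 6, 2006.
From January 5, 2005 through May 2, 2005 inclusive is 118 days; tolling adds 118 days: August 6, 2006 + 118 days = December 2, 2006.
December 2, 2006 is Saturday; December 3, 2006 is Sunday; December 4, 2006 is a listed holiday. The next qualifying day is December 5, 2006.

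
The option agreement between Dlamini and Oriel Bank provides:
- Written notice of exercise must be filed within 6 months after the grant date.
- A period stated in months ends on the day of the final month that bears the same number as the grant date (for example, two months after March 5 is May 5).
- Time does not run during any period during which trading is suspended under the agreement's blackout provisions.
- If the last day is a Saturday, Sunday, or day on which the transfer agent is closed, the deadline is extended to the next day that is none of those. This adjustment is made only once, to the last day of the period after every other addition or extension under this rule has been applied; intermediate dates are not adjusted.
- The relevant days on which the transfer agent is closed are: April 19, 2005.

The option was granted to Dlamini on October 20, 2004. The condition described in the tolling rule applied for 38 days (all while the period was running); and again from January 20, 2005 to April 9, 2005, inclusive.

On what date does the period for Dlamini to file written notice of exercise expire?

August 16, 2005

6 months after October 20, 2004 is April 20, 2005.
Tolling adds 38 days: April 20, 2005 + 38 days = May 28, 2005.
From January 20, 2005 through April 9, 2005 inclusive is 80 days; tolling adds 80 days: May 28, 2005 + 80 days = August 16, 2005.
August 16, 2005 is a Tuesday and not a day on which the transfer agent is closed, so no extension applies.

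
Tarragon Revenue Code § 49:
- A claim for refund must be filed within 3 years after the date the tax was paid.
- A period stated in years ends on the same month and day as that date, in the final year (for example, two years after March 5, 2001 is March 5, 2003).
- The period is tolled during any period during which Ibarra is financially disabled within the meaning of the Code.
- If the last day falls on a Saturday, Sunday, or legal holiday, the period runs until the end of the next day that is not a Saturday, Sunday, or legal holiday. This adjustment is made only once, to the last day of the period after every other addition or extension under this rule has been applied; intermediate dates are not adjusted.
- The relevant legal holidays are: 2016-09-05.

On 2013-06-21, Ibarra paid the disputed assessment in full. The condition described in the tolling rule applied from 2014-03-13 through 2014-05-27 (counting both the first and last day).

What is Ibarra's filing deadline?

September 6, 2016

3 years after 2013-06-21 is June 21, 2016.
From March 13, 2014 through May 27, 2014 inclusive is 76 days; tolling adds 76 days: June 21, 2016 + 76 days = September 5, 2016.
September 5, 2016 is a listed holiday. The next qualifying day is September 6, 2016.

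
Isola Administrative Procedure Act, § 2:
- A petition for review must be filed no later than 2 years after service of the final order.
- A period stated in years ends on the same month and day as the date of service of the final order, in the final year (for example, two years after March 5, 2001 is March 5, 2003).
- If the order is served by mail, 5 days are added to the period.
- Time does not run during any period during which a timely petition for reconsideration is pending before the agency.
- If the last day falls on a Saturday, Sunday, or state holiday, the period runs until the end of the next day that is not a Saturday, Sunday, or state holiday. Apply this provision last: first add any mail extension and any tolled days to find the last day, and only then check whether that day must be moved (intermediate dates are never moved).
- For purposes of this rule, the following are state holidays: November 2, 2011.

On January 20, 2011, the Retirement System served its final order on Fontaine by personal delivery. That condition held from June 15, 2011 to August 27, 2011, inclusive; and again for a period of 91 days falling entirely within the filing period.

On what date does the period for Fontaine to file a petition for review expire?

2 years after January 20, 2011 is January 20, 2013.
Service was not by mail, so no mail extension applies.
From June 15, 2011 through August 27, 2011 inclusive is 74 days; tolling adds 74 days: January 20, 2013 + 74 days = April 4, 2013.
Tolling adds 91 days: April 4, 2013 + 91 days = July 4, 2013.
July 4, 2013 is a Thursday and not a state holiday, so no extension applies.

July 4, 2013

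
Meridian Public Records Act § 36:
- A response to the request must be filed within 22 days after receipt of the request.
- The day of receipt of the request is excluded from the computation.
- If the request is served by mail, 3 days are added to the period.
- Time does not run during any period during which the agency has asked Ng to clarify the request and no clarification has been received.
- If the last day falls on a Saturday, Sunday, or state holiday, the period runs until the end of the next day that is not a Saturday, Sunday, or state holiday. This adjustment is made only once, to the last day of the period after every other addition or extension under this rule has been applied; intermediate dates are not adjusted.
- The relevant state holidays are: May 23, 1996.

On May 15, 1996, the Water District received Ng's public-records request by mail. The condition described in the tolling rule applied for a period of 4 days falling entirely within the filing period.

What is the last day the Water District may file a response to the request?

June 13, 1996

22 days after May 15, 1996 is June 6, 1996.
Service was by mail, adding 3 days: June 6, 1996 + 3 days = June 9, 1996.
Tolling adds 4 days: June 9, 1996 + 4 days = June 13, 1996.
June 13, 1996 is a Thursday and not a state holiday, so no extension applies.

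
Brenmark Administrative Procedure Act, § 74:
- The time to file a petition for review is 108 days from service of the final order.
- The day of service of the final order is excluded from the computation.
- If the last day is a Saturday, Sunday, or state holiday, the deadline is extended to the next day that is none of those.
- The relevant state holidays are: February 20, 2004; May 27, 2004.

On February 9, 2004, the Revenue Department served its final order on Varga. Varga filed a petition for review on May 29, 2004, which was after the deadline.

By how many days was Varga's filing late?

1 day

108 days after February 9, 2004 is May 27, 2004.
May 27, 2004 is a listed holiday. The next qualifying day is May 28, 2004.
The deadline is May 28, 2004; from May 28, 2004 to May 29, 2004 is 1 days.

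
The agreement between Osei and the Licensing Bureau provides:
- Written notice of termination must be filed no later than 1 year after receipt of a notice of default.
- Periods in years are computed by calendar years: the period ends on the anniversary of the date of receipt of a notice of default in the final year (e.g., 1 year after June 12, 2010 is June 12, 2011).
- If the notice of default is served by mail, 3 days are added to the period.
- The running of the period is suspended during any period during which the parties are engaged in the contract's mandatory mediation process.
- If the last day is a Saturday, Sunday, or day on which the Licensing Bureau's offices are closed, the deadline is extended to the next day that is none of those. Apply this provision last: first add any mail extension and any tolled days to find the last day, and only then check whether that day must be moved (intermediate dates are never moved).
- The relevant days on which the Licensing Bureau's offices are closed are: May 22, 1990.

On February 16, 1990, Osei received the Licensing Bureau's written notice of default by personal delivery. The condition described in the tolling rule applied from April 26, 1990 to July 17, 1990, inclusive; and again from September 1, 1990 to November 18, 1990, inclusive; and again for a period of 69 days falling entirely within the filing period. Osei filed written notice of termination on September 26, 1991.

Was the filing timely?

1 year after February 16, 1990 is February 16, 1991.
Service was not by mail, so no mail extension applies.
From April 26, 1990 through July 17, 1990 inclusive is 83 days; tolling adds 83 days: February 16, 1991 + 83 days = May 10, 1991.
From September 1, 1990 through November 18, 1990 inclusive is 79 days; tolling adds 79 days: May 10, 1991 + 79 days = July 28, 1991.
Tolling adds 69 days: July 28, 1991 + 69 days = October 5, 1991.
October 5, 1991 is Saturday; October 6, 1991 is Sunday. The next qualifying day is October 7, 1991.
The deadline is October 7, 1991; the filing on September 26, 1991 is on or before that date.

Yes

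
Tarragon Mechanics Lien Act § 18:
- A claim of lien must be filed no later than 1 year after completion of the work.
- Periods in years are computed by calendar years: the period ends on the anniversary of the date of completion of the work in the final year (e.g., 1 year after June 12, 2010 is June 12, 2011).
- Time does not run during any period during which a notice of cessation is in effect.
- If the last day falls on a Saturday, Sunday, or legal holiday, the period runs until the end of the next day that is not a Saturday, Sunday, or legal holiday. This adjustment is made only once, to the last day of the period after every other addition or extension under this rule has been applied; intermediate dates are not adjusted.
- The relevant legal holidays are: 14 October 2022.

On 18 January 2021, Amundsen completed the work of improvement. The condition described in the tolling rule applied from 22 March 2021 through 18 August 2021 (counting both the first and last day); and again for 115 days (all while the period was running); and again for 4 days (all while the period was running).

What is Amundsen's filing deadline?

October 17, 2022

1 year after 18 January 2021 is January 18, 2022.
From March 22, 2021 through August 18, 2021 inclusive is 150 days; tolling adds 150 days: January 18, 2022 + 150 days = June 17, 2022.
Tolling adds 115 days: June 17, 2022 + 115 days = October 10, 2022.
Tolling adds 4 days: October 10, 2022 + 4 days = October 14, 2022.
October 14, 2022 is a listed holiday; October 15, 2022 is Saturday; October 16, 2022 is Sunday. The next qualifying day is October 17, 2022.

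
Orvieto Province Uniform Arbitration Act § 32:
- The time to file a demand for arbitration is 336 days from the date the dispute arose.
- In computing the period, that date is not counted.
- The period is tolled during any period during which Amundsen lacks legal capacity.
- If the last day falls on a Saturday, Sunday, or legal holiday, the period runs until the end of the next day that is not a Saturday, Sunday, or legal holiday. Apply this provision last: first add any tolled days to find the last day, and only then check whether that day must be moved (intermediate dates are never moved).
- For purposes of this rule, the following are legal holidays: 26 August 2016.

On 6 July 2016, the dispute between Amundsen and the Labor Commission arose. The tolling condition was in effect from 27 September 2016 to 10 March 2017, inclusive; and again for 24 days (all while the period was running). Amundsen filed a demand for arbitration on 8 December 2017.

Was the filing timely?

336 days after 6 July 2016 is June 7, 2017.
From September 27, 2016 through March 10, 2017 inclusive is 165 days; tolling adds 165 days: June 7, 2017 + 165 days = November 19, 2017.
Tolling adds 24 days: November 19, 2017 + 24 days = December 13, 2017.
December 13, 2017 is a Wednesday and not a legal holiday, so no extension applies.
The deadline is December 13, 2017; the filing on December 8, 2017 is on or before that date.

Yes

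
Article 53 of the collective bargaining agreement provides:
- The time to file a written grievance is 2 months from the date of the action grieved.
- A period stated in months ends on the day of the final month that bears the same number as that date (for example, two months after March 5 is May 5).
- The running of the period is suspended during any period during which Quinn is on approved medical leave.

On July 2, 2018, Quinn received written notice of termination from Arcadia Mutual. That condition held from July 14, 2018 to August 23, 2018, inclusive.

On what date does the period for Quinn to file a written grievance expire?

October 13, 2018

2 months after July 2, 2018 is September 2, 2018.
From July 14, 2018 through August 23, 2018 inclusive is 41 days; tolling adds 41 days: September 2, 2018 + 41 days = October 13, 2018.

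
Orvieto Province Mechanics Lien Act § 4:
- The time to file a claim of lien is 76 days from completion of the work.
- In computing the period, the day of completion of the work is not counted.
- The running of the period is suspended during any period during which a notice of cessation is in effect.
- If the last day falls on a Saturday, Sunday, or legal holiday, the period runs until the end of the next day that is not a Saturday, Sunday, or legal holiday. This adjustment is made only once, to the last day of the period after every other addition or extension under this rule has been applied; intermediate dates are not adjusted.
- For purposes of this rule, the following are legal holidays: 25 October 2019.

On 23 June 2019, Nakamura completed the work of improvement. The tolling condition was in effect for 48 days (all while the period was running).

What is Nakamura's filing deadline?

76 days after 23 June 2019 is September 7, 2019.
Tolling adds 48 days: September 7, 2019 + 48 days = October 25, 2019.
October 25, 2019 is a listed holiday; October 26, 2019 is Saturday; October 27, 2019 is Sunday. The next qualifying day is October 28, 2019.

October 28, 2019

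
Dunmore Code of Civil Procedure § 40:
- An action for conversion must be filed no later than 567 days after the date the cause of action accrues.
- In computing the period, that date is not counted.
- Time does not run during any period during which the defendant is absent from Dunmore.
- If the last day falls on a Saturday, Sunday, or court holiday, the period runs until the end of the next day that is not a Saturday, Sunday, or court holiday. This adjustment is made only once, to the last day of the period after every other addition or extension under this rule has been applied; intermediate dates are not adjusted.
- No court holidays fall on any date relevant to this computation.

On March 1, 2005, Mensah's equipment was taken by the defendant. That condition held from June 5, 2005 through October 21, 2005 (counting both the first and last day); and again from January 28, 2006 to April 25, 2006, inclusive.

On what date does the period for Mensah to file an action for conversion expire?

567 days after March 1, 2005 is September 19, 2006.
From June 5, 2005 through October 21, 2005 inclusive is 139 days; tolling adds 139 days: September 19, 2006 + 139 days = February 5, 2007.
From January 28, 2006 through April 25, 2006 inclusive is 88 days; tolling adds 88 days: February 5, 2007 + 88 days = May 4, 2007.
May 4, 2007 is a Friday and not a court holiday, so no extension applies.

May 4, 2007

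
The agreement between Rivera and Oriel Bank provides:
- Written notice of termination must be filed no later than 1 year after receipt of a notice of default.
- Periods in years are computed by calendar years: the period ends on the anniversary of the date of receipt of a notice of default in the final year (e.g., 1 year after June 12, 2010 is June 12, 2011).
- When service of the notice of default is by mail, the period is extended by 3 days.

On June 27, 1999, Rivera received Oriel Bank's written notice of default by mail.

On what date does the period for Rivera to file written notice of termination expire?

June 30, 2000

1 year after June 27, 1999 is June 27, 2000.
Service was by mail, adding 3 days: June 27, 2000 + 3 days = June 30, 2000.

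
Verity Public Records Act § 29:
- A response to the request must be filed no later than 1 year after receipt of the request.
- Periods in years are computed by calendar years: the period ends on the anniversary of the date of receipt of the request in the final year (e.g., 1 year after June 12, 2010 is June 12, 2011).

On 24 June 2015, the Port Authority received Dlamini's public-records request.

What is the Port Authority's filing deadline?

1 year after 24 June 2015 is June 24, 2016.

June 24, 2016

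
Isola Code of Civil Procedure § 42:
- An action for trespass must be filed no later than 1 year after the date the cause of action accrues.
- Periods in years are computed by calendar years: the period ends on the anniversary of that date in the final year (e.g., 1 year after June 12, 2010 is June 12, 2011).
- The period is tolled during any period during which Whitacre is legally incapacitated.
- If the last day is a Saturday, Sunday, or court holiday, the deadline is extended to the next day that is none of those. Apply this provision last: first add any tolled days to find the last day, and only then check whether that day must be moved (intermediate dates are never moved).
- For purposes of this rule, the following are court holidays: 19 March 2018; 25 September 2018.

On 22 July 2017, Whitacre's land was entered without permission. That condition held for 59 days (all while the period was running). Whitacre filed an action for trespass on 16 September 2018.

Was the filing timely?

Yes

1 year after 22 July 2017 is July 22, 2018.
Tolling adds 59 days: July 22, 2018 + 59 days = September 19, 2018.
September 19, 2018 is a Wednesday and not a court holiday, so no extension applies.
The deadline is September 19, 2018; the filing on September 16, 2018 is on or before that date.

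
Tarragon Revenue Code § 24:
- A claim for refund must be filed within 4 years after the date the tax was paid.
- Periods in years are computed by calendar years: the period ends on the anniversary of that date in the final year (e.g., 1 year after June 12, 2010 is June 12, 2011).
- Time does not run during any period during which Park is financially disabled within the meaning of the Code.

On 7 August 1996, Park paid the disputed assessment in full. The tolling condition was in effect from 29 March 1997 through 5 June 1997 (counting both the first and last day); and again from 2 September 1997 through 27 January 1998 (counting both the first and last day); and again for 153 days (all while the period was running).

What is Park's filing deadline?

August 12, 2001

4 years after 7 August 1996 is August 7, 2000.
From March 29, 1997 through June 5, 1997 inclusive is 69 days; tolling adds 69 days: August 7, 2000 + 69 days = October 15, 2000.
From September 2, 1997 through January 27, 1998 inclusive is 148 days; tolling adds 148 days: October 15, 2000 + 148 days = March 12, 2001.
Tolling adds 153 days: March 12, 2001 + 153 days = August 12, 2001.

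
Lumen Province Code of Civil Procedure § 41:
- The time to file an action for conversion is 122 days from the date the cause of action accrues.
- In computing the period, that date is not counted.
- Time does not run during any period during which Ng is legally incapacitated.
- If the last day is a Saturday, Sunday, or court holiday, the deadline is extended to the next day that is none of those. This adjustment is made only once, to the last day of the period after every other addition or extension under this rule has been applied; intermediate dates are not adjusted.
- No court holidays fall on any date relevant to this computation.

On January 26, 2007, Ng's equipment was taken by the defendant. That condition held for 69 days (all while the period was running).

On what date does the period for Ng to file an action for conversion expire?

August 6, 2007

122 days after January 26, 2007 is May 28, 2007.
Tolling adds 69 days: May 28, 2007 + 69 days = August 5, 2007.
August 5, 2007 is Sunday. The next qualifying day is August 6, 2007.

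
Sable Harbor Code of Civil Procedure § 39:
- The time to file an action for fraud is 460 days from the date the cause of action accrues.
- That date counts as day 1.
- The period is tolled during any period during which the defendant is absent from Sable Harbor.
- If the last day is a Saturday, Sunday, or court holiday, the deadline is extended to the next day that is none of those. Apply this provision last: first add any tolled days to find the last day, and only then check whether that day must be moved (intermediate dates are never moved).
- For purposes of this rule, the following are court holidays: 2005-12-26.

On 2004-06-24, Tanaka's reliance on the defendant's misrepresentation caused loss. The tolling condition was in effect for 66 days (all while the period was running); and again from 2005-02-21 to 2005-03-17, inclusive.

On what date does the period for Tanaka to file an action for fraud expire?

December 27, 2005

Counting 2004-06-24 as day 1, day 460 is September 26, 2005.
Tolling adds 66 days: September 26, 2005 + 66 days = December 1, 2005.
From February 21, 2005 through March 17, 2005 inclusive is 25 days; tolling adds 25 days: December 1, 2005 + 25 days = December 26, 2005.
December 26, 2005 is a listed holiday. The next qualifying day is December 27, 2005.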